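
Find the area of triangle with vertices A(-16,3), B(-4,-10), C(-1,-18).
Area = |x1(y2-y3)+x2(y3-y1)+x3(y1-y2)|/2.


-16*(-10+ 18) = -128
-4*(-18-3) = 84
-1*(3+ 10) = -13
sum = -57
Area = |-57|/2 = 28.5000

28.5000 sq units


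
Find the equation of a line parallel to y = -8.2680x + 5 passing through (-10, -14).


Parallel lines have equal slopes.
m2 = -8.2680
b2 = -14 + 8.2680*(-10) = -96.6800

y = -8.2680x - 96.6800


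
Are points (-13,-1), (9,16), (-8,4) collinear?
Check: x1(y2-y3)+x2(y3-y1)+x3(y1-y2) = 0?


-13*(16-4) + 9*(4+ 1) - 8*(-1-16)
= -156 + 45 + 136 = 25

No, not collinear (determinant = 25)


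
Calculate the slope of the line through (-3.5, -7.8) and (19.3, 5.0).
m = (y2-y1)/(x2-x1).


dy = 5.0 + 7.8 = 12.8
dx = 19.3 + 3.5 = 22.8
m = 12.8/22.8 = 0.5614

m = 0.5614


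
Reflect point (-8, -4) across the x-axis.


Reflection rule for x-axis: (x, -y)
(-8, -4) -> (-8, 4)

(-8, 4)


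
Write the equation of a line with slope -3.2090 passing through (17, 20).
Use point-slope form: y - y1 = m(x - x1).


y - 20 = -3.2090(x - 17)
y = -3.2090x + 20 + 3.2090*17
y = -3.2090x + 74.5530

y = -3.2090x + 74.5530


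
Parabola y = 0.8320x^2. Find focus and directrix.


a = 0.8320
1/(4a) = 0.3005
Focus = (0, 0.3005)
Directrix: y = -0.3005

Focus = (0, 0.3005), Directrix: y = -0.3005


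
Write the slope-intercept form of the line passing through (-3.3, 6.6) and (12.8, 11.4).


m = (4.8)/(16.1) = 0.2981
b = y1 - m*x1 = 6.6 - (4.8*(-3.3))/(16.1) = 6.6 + 0.9839 = 7.5839

y = 0.2981x + 7.5839


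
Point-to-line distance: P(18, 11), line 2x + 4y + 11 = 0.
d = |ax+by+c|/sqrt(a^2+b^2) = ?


|2*18 + 4*11 + 11| = |91| = 91
sqrt(4 + 16) = sqrt(20) = 4.4721
d = 91/sqrt(20) = 20.3482

20.3482


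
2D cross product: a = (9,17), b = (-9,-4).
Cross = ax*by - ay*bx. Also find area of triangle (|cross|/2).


cross = 9*(-4) - 17*(-9) = -36 + 153 = 117
Triangle area = |117|/2 = 117/2 = 58.5000

cross = 117, triangle area = 58.5000


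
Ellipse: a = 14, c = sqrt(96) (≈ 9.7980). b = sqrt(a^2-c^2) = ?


b^2 = 14^2 - (sqrt(96))^2 = 196 - 96 = 100
b = sqrt(100) = 10

b = 10


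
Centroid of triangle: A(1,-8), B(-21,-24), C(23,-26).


Gx = (1- 21+23)/3 = 3/3 = 1.0000
Gy = (-8- 24- 26)/3 = -58/3 = -19.3333

G = (1.0000, -19.3333)


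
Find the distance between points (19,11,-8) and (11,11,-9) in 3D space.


dx=-8, dy=0, dz=-1
d = sqrt(64+0+1) = sqrt(65) = 8.0623

8.0623


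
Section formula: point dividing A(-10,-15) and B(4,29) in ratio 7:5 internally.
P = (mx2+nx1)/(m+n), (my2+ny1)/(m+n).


Px = (7*4 + 5*(-10))/12 = -22/12 = -1.8333
Py = (7*29 + 5*(-15))/12 = 128/12 = 10.6667

P = (-1.8333, 10.6667)


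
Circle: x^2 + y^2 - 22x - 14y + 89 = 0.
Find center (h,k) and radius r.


h = -D/2 = 22/2 = 11
k = -E/2 = 14/2 = 7
r^2 = h^2 + k^2 - F = 121 + 49 - 89 = 81
r = 9

Center (11, 7), radius = 9


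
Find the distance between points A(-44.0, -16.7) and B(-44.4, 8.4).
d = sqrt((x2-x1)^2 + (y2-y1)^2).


dx = -44.4 + 44.0 = -0.4
dy = 8.4 + 16.7 = 25.1
d = sqrt(0.16 + 630.01) = sqrt(630.17) = 25.1032

25.1032


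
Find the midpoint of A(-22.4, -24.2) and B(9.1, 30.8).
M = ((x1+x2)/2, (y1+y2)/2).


Mx = (-22.4 + 9.1)/2 = -13.3/2 = -6.6500
My = (-24.2 + 30.8)/2 = 6.6/2 = 3.3000

(-6.6500, 3.3000)


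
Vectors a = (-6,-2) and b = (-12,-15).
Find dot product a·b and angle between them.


a·b = -6*(-12) - 2*(-15) = 72 + 30 = 102
|a| = sqrt(36+4) = 6.3246
|b| = sqrt(144+225) = 19.2094
cos(theta) = 102/(sqrt(40)*sqrt(369)) = 102/sqrt(14760) = 0.839570
theta = arccos(102/sqrt(14760)) = 32.9052 degrees

a·b = 102, theta = 32.9052 deg


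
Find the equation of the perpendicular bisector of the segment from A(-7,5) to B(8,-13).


Midpoint = (0.5, -4)
Slope of AB = dy/dx = -18/15 = -1.2000
Perp slope = -dx/dy = 15/18 = 0.8333
b = My - (perp slope)*Mx = -4 + (15*0.5)/(-18) = -4 - 0.4167 = -4.4167

y = 0.8333x - 4.4167


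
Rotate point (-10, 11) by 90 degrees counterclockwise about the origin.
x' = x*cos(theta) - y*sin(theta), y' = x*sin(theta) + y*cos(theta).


cos(90) = 0, sin(90) = 1
x' = -10*0 - 11*1 = -11
y' = -10*1 + 11*0 = -10

(-11, -10)


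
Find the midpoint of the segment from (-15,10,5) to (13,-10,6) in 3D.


Mx = (-15+13)/2 = -1.0000
My = (10- 10)/2 = 0
Mz = (5+6)/2 = 5.5000

M = (-1.0000, 0, 5.5000)


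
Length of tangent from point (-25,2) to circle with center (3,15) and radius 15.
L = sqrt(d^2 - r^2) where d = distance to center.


d = sqrt((-25-3)^2 + (2-15)^2) = sqrt(784+169) = 30.8707
L = sqrt(953.0000 - 225) = sqrt(728.0000) = 26.9815

26.9815


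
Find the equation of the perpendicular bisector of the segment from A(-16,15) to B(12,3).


Midpoint = (-2, 9)
Slope of AB = dy/dx = -12/28 = -0.4286
Perp slope = -dx/dy = 28/12 = 2.3333
b = My - (perp slope)*Mx = 9 + (28*(-2))/(-12) = 9 + 4.6667 = 13.6667

y = 2.3333x + 13.6667


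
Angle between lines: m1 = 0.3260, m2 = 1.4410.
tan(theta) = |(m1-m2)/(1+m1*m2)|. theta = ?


m1-m2 = -1.115
1+m1*m2 = 1.469766
tan(theta) = |-1.115/1.469766| = 0.758624
theta = arctan(|-1.115/1.469766|) = 37.1848 degrees (acute angle)

37.1848 degrees


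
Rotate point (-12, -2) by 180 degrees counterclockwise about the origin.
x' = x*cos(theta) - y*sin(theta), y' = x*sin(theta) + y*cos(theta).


cos(180) = -1, sin(180) = 0
x' = -12*(-1) + 2*0 = 12
y' = -12*0 - 2*(-1) = 2

(12, 2)


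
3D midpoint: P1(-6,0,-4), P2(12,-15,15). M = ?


Mx = (-6+12)/2 = 3.0000
My = (0- 15)/2 = -7.5000
Mz = (-4+15)/2 = 5.5000

M = (3.0000, -7.5000, 5.5000)


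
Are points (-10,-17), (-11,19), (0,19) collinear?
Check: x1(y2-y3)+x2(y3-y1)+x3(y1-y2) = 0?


-10*(19-19) - 11*(19+ 17) + 0*(-17-19)
= 0 - 396 + 0 = -396

No, not collinear (determinant = -396)


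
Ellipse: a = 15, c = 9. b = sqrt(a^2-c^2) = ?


b^2 = 15^2 - (9)^2 = 225 - 81 = 144
b = sqrt(144) = 12

b = 12


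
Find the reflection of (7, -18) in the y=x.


Reflection rule for y=x: (y, x)
(7, -18) -> (-18, 7)

(-18, 7)


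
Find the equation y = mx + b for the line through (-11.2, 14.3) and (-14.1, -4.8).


m = (-19.1)/(-2.9) = 6.5862
b = y1 - m*x1 = 14.3 - (-19.1*(-11.2))/(-2.9) = 14.3 + 73.7655 = 88.0655

y = 6.5862x + 88.0655


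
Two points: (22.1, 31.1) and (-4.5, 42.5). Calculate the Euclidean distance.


dx = -4.5 - 22.1 = -26.6
dy = 42.5 - 31.1 = 11.4
d = sqrt(707.56 + 129.96) = sqrt(837.52) = 28.9399

28.9399


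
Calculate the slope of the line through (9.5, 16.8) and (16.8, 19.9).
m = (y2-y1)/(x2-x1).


dy = 19.9 - 16.8 = 3.1
dx = 16.8 - 9.5 = 7.3
m = 3.1/7.3 = 0.4247

m = 0.4247


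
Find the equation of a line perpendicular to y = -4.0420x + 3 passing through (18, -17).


Perpendicular slope = -1/m1 = -1/(-4.0420) = 0.2474
b2 = y0 - m2*x0 = -17 + 18/(-4.0420) = -17 - 4.4532 = -21.4532

y = 0.2474x - 21.4532


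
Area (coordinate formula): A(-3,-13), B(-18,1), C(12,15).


-3*(1-15) = 42
-18*(15+ 13) = -504
12*(-13-1) = -168
sum = -630
Area = |-630|/2 = 315.0000

315.0000 sq units


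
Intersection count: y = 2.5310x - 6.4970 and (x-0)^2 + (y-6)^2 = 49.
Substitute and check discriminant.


Substitute y = 2.5310x - 6.4970: (x-0)^2 + (2.5310x- 6.4970-6)^2 = 49
Expand to Ax^2 + Bx + C = 0, where b-k = -12.497
A = 1+m^2 = 7.405961
B = 2(m(b-k) - h) = 2(2.5310*(-12.497) - 0) = -63.259814
C = h^2 + (b-k)^2 - r^2 = 0 + 156.175009 - 49 = 107.175009
disc = B^2-4AC = 4001.8041 - 3174.9357 = 826.8684
disc > 0

2 intersection points


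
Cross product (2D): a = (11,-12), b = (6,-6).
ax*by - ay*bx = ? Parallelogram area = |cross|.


cross = 11*(-6) + 12*6 = -66 + 72 = 6
Parallelogram area = |6| = 6

cross = 6, parallelogram area = 6


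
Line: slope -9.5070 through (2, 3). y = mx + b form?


y - 3 = -9.5070(x - 2)
y = -9.5070x + 3 + 9.5070*2
y = -9.5070x + 22.0140

y = -9.5070x + 22.0140


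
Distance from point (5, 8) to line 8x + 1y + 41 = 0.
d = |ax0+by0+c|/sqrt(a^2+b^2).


|8*5 + 1*8 + 41| = |89| = 89
sqrt(64 + 1) = sqrt(65) = 8.0623
d = 89/sqrt(65) = 11.0391

11.0391


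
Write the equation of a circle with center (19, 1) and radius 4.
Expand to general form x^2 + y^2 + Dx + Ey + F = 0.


(x-19)^2 + (y-1)^2 = 4^2
D = -2h = -38, E = -2k = -2
F = h^2+k^2-r^2 = 361+1-16 = 346

x^2 + y^2 - 38x - 2y + 346 = 0


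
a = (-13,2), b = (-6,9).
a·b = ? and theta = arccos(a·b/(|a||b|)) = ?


a·b = -13*(-6) + 2*9 = 78 + 18 = 96
|a| = sqrt(169+4) = 13.1529
|b| = sqrt(36+81) = 10.8167
cos(theta) = 96/(sqrt(173)*sqrt(117)) = 96/sqrt(20241) = 0.674769
theta = arccos(96/sqrt(20241)) = 47.5638 degrees

a·b = 96, theta = 47.5638 deg


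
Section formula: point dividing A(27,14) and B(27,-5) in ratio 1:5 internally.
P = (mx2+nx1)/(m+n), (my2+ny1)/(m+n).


Px = (1*27 + 5*27)/6 = 162/6 = 27.0000
Py = (1*(-5) + 5*14)/6 = 65/6 = 10.8333

P = (27.0000, 10.8333)


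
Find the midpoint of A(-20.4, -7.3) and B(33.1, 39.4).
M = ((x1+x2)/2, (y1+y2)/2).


Mx = (-20.4 + 33.1)/2 = 12.7/2 = 6.3500
My = (-7.3 + 39.4)/2 = 32.1/2 = 16.0500

(6.3500, 16.0500)


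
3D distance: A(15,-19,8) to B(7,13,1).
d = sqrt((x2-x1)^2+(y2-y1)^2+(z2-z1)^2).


dx=-8, dy=32, dz=-7
d = sqrt(64+1024+49) = sqrt(1137) = 33.7194

33.7194


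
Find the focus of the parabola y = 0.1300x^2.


a = 0.1300
4a = 0.5200
focus = (0, 1/0.5200) = (0, 1.9231)

Focus = (0, 1.9231)


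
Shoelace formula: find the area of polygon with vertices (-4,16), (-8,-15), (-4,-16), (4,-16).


sum(xi*y_{i+1}) = -4*(-15) - 8*(-16) - 4*(-16) + 4*16 = 316
sum(yi*x_{i+1}) = 16*(-8) - 15*(-4) - 16*4 - 16*(-4) = -68
Area = |316 + 68|/2 = 384/2 = 192.0000

192.0000 sq units


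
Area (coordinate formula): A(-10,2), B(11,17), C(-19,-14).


-10*(17+ 14) = -310
11*(-14-2) = -176
-19*(2-17) = 285
sum = -201
Area = |-201|/2 = 100.5000

100.5000 sq units


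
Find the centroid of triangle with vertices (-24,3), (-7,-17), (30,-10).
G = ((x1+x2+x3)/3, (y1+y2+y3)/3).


Gx = (-24- 7+30)/3 = -1/3 = -0.3333
Gy = (3- 17- 10)/3 = -24/3 = -8.0000

G = (-0.3333, -8.0000)


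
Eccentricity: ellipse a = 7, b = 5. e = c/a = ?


c = sqrt(49-25) = sqrt(24) = 4.8990
e = c/a = sqrt(24)/7 = 0.6999

e = 0.6999


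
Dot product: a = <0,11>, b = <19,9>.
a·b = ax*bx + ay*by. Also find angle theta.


a·b = 0*19 + 11*9 = 0 + 99 = 99
|a| = sqrt(0+121) = 11.0000
|b| = sqrt(361+81) = 21.0238
cos(theta) = 99/(sqrt(121)*sqrt(442)) = 99/sqrt(53482) = 0.428086
theta = arccos(99/sqrt(53482)) = 64.6538 degrees

a·b = 99, theta = 64.6538 deg


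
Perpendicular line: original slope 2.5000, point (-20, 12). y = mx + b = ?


Perpendicular slope = -1/m1 = -1/2.5000 = -0.4000
b2 = y0 - m2*x0 = 12 - 20/2.5000 = 12 - 8.0000 = 4.0000

y = -0.4000x + 4.0000


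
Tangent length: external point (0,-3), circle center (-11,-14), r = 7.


d = sqrt((0+ 11)^2 + (-3+ 14)^2) = sqrt(121+121) = 15.5563
L = sqrt(242.0000 - 49) = sqrt(193.0000) = 13.8924

13.8924


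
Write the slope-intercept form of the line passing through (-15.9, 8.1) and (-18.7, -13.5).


m = (-21.6)/(-2.8) = 7.7143
b = y1 - m*x1 = 8.1 - (-21.6*(-15.9))/(-2.8) = 8.1 + 122.6571 = 130.7571

y = 7.7143x + 130.7571


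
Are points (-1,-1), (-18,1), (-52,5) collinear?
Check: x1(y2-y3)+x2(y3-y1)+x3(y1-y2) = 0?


-1*(1-5) - 18*(5+ 1) - 52*(-1-1)
= 4 - 108 + 104 = 0

Yes, collinear (determinant = 0)


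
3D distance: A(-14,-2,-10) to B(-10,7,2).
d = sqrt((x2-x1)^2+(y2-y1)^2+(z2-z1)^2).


dx=4, dy=9, dz=12
d = sqrt(16+81+144) = sqrt(241) = 15.5242

15.5242


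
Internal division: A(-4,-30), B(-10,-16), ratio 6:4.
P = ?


Px = (6*(-10) + 4*(-4))/10 = -76/10 = -7.6000
Py = (6*(-16) + 4*(-30))/10 = -216/10 = -21.6000

P = (-7.6000, -21.6000)


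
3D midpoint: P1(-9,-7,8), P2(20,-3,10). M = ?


Mx = (-9+20)/2 = 5.5000
My = (-7- 3)/2 = -5.0000
Mz = (8+10)/2 = 9.0000

M = (5.5000, -5.0000, 9.0000)


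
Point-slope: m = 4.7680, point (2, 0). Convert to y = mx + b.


y - 0 = 4.7680(x - 2)
y = 4.7680x + 0 - 4.7680*2
y = 4.7680x - 9.5360

y = 4.7680x - 9.5360


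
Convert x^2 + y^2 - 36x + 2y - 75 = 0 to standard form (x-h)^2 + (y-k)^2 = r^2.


h = -D/2 = 36/2 = 18
k = -E/2 = -2/2 = -1
r^2 = h^2 + k^2 - F = 324 + 1 + 75 = 400
r = 20

Center (18, -1), radius = 20


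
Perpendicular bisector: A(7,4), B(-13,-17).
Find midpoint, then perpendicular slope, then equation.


Midpoint = (-3, -6.5)
Slope of AB = dy/dx = -21/(-20) = 1.0500
Perp slope = -dx/dy = -20/21 = -0.9524
b = My - (perp slope)*Mx = -6.5 + (-20*(-3))/(-21) = -6.5 - 2.8571 = -9.3571

y = -0.9524x - 9.3571


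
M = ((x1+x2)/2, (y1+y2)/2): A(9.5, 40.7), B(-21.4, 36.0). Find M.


Mx = (9.5 - 21.4)/2 = -11.9/2 = -5.9500
My = (40.7 + 36.0)/2 = 76.7/2 = 38.3500

(-5.9500, 38.3500)


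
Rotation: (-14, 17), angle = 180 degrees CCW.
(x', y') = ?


cos(180) = -1, sin(180) = 0
x' = -14*(-1) - 17*0 = 14
y' = -14*0 + 17*(-1) = -17

(14, -17)


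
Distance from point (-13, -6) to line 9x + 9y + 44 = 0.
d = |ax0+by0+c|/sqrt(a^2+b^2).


|9*(-13) + 9*(-6) + 44| = |-127| = 127
sqrt(81 + 81) = sqrt(162) = 12.7279
d = 127/sqrt(162) = 9.9781

9.9781


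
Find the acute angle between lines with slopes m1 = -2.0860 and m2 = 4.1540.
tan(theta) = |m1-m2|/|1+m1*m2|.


m1-m2 = -6.24
1+m1*m2 = -7.665244
tan(theta) = |-6.24/(-7.665244)| = 0.814064
theta = arctan(|-6.24/(-7.665244)|) = 39.1478 degrees (acute angle)

39.1478 degrees


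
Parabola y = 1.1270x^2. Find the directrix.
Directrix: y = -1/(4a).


a = 1.1270
1/(4a) = 0.2218
directrix: y = -0.2218 = -0.2218

y = -0.2218


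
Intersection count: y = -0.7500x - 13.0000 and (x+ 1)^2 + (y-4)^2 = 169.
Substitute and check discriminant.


Substitute y = -0.7500x - 13.0000: (x+ 1)^2 + (-0.7500x- 13.0000-4)^2 = 169
Expand to Ax^2 + Bx + C = 0, where b-k = -17
A = 1+m^2 = 1.5625
B = 2(m(b-k) - h) = 2(-0.7500*(-17) + 1) = 27.5
C = h^2 + (b-k)^2 - r^2 = 1 + 289 - 169 = 121
disc = B^2-4AC = 756.2500 - 756.2500 = 0
disc = 0

1 intersection point (tangent)


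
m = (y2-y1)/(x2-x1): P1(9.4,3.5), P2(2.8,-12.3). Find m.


dy = -12.3 - 3.5 = -15.8
dx = 2.8 - 9.4 = -6.6
m = -15.8/(-6.6) = 2.3939

m = 2.3939


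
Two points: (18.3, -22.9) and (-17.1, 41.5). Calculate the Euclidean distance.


dx = -17.1 - 18.3 = -35.4
dy = 41.5 + 22.9 = 64.4
d = sqrt(1253.16 + 4147.36) = sqrt(5400.52) = 73.4882

73.4882


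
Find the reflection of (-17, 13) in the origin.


Reflection rule for origin: (-x, -y)
(-17, 13) -> (17, -13)

(17, -13)


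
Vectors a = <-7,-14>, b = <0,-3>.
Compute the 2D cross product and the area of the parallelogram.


cross = -7*(-3) + 14*0 = 21 - 0 = 21
Parallelogram area = |21| = 21

cross = 21, parallelogram area = 21


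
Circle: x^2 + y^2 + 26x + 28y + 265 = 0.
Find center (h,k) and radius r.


h = -D/2 = -26/2 = -13
k = -E/2 = -28/2 = -14
r^2 = h^2 + k^2 - F = 169 + 196 - 265 = 100
r = 10

Center (-13, -14), radius = 10


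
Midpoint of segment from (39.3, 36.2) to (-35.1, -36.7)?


Mx = (39.3 - 35.1)/2 = 4.2/2 = 2.1000
My = (36.2 - 36.7)/2 = -0.5/2 = -0.2500

(2.1000, -0.2500)


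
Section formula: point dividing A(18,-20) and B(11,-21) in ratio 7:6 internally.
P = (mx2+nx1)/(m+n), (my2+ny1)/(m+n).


Px = (7*11 + 6*18)/13 = 185/13 = 14.2308
Py = (7*(-21) + 6*(-20))/13 = -267/13 = -20.5385

P = (14.2308, -20.5385)


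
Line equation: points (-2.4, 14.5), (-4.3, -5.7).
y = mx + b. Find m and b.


m = (-20.2)/(-1.9) = 10.6316
b = y1 - m*x1 = 14.5 - (-20.2*(-2.4))/(-1.9) = 14.5 + 25.5158 = 40.0158

y = 10.6316x + 40.0158


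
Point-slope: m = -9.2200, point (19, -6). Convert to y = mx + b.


y + 6 = -9.2200(x - 19)
y = -9.2200x - 6 + 9.2200*19
y = -9.2200x + 169.1800

y = -9.2200x + 169.1800


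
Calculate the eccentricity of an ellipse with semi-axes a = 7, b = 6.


c = sqrt(49-36) = sqrt(13) = 3.6056
e = c/a = sqrt(13)/7 = 0.5151

e = 0.5151


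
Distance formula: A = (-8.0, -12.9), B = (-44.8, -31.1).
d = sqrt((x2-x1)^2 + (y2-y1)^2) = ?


dx = -44.8 + 8.0 = -36.8
dy = -31.1 + 12.9 = -18.2
d = sqrt(1354.24 + 331.24) = sqrt(1685.48) = 41.0546

41.0546


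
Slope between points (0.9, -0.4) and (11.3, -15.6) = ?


dy = -15.6 + 0.4 = -15.2
dx = 11.3 - 0.9 = 10.4
m = -15.2/10.4 = -1.4615

m = -1.4615


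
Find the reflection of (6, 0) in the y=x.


Reflection rule for y=x: (y, x)
(6, 0) -> (0, 6)

(0, 6)


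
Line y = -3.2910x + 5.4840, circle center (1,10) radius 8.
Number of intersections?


Substitute y = -3.2910x + 5.4840: (x-1)^2 + (-3.2910x+5.4840-10)^2 = 64
Expand to Ax^2 + Bx + C = 0, where b-k = -4.516
A = 1+m^2 = 11.830681
B = 2(m(b-k) - h) = 2(-3.2910*(-4.516) - 1) = 27.724312
C = h^2 + (b-k)^2 - r^2 = 1 + 20.394256 - 64 = -42.605744
disc = B^2-4AC = 768.6375 + 2016.2199 = 2784.8574
disc > 0

2 intersection points


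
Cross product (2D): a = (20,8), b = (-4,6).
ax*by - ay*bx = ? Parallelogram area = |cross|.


cross = 20*6 - 8*(-4) = 120 + 32 = 152
Parallelogram area = |152| = 152

cross = 152, parallelogram area = 152


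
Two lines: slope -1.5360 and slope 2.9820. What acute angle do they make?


m1-m2 = -4.518
1+m1*m2 = -3.580352
tan(theta) = |-4.518/(-3.580352)| = 1.261887
theta = arctan(|-4.518/(-3.580352)|) = 51.6044 degrees (acute angle)

51.6044 degrees


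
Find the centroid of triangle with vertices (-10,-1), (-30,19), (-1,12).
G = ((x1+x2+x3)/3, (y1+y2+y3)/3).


Gx = (-10- 30- 1)/3 = -41/3 = -13.6667
Gy = (-1+19+12)/3 = 30/3 = 10.0000

G = (-13.6667, 10.0000)


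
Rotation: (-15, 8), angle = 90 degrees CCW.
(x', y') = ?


cos(90) = 0, sin(90) = 1
x' = -15*0 - 8*1 = -8
y' = -15*1 + 8*0 = -15

(-8, -15)


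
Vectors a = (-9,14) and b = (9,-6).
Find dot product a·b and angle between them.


a·b = -9*9 + 14*(-6) = -81 - 84 = -165
|a| = sqrt(81+196) = 16.6433
|b| = sqrt(81+36) = 10.8167
cos(theta) = -165/(sqrt(277)*sqrt(117)) = -165/sqrt(32409) = -0.916539
theta = arccos(-165/sqrt(32409)) = 156.4253 degrees

a·b = -165, theta = 156.4253 deg


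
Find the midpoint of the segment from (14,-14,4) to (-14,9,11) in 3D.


Mx = (14- 14)/2 = 0
My = (-14+9)/2 = -2.5000
Mz = (4+11)/2 = 7.5000

M = (0, -2.5000, 7.5000)


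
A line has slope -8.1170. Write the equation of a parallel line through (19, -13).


Parallel lines have equal slopes.
m2 = -8.1170
b2 = -13 + 8.1170*19 = 141.2230

y = -8.1170x + 141.2230


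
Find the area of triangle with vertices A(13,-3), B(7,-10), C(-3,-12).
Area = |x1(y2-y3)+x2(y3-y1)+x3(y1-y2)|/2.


13*(-10+ 12) = 26
7*(-12+ 3) = -63
-3*(-3+ 10) = -21
sum = -58
Area = |-58|/2 = 29.0000

29.0000 sq units


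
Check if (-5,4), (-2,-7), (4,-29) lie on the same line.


-5*(-7+ 29) - 2*(-29-4) + 4*(4+ 7)
= -110 + 66 + 44 = 0

Yes, collinear (determinant = 0)


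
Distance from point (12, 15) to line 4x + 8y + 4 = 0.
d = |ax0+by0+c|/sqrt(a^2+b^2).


|4*12 + 8*15 + 4| = |172| = 172
sqrt(16 + 64) = sqrt(80) = 8.9443
d = 172/sqrt(80) = 19.2302

19.2302


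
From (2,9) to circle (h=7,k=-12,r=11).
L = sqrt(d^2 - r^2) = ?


d = sqrt((2-7)^2 + (9+ 12)^2) = sqrt(25+441) = 21.5870
L = sqrt(466.0000 - 121) = sqrt(345.0000) = 18.5742

18.5742


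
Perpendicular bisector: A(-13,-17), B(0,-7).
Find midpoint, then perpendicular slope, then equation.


Midpoint = (-6.5, -12)
Slope of AB = dy/dx = 10/13 = 0.7692
Perp slope = -dx/dy = -13/10 = -1.3000
b = My - (perp slope)*Mx = -12 + (13*(-6.5))/10 = -12 - 8.4500 = -20.4500

y = -1.3000x - 20.4500


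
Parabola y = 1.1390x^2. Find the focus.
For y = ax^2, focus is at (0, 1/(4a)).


a = 1.1390
4a = 4.5560
focus = (0, 1/4.5560) = (0, 0.2195)

Focus = (0, 0.2195)


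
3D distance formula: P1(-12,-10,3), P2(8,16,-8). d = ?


dx=20, dy=26, dz=-11
d = sqrt(400+676+121) = sqrt(1197) = 34.5977

34.5977


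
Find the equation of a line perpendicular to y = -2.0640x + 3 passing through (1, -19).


Perpendicular slope = -1/m1 = -1/(-2.0640) = 0.4845
b2 = y0 - m2*x0 = -19 + 1/(-2.0640) = -19 - 0.4845 = -19.4845

y = 0.4845x - 19.4845


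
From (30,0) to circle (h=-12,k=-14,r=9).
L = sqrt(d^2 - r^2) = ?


d = sqrt((30+ 12)^2 + (0+ 14)^2) = sqrt(1764+196) = 44.2719
L = sqrt(1960.0000 - 81) = sqrt(1879.0000) = 43.3474

43.3474


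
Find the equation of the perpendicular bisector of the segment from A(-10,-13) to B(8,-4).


Midpoint = (-1, -8.5)
Slope of AB = dy/dx = 9/18 = 0.5000
Perp slope = -dx/dy = -18/9 = -2.0000
b = My - (perp slope)*Mx = -8.5 + (18*(-1))/9 = -8.5 - 2.0000 = -10.5000

y = -2.0000x - 10.5000


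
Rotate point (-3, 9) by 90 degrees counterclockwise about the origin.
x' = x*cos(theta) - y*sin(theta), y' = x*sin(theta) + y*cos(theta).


cos(90) = 0, sin(90) = 1
x' = -3*0 - 9*1 = -9
y' = -3*1 + 9*0 = -3

(-9, -3)


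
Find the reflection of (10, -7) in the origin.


Reflection rule for origin: (-x, -y)
(10, -7) -> (-10, 7)

(-10, 7)


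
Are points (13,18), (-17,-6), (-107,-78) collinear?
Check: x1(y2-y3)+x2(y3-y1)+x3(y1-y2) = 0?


13*(-6+ 78) - 17*(-78-18) - 107*(18+ 6)
= 936 + 1632 - 2568 = 0

Yes, collinear (determinant = 0)


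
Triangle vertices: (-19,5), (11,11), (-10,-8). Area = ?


-19*(11+ 8) = -361
11*(-8-5) = -143
-10*(5-11) = 60
sum = -444
Area = |-444|/2 = 222.0000

222.0000 sq units


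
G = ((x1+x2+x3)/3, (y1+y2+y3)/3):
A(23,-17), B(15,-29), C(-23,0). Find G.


Gx = (23+15- 23)/3 = 15/3 = 5.0000
Gy = (-17- 29+0)/3 = -46/3 = -15.3333

G = (5.0000, -15.3333)


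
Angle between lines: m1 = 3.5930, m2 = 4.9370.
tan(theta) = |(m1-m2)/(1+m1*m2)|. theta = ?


m1-m2 = -1.344
1+m1*m2 = 18.738641
tan(theta) = |-1.344/18.738641| = 0.071723
theta = arctan(|-1.344/18.738641|) = 4.1024 degrees (acute angle)

4.1024 degrees


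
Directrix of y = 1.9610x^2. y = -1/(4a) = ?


a = 1.9610
1/(4a) = 0.1275
directrix: y = -0.1275 = -0.1275

y = -0.1275


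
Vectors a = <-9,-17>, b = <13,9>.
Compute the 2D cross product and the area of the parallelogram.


cross = -9*9 + 17*13 = -81 + 221 = 140
Parallelogram area = |140| = 140

cross = 140, parallelogram area = 140


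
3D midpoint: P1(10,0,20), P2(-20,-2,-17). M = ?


Mx = (10- 20)/2 = -5.0000
My = (0- 2)/2 = -1.0000
Mz = (20- 17)/2 = 1.5000

M = (-5.0000, -1.0000, 1.5000)


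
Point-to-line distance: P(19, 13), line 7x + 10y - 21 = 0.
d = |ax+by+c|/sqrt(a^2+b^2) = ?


|7*19 + 10*13 - 21| = |242| = 242
sqrt(49 + 100) = sqrt(149) = 12.2066
d = 242/sqrt(149) = 19.8254

19.8254


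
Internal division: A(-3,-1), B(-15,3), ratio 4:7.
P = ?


Px = (4*(-15) + 7*(-3))/11 = -81/11 = -7.3636
Py = (4*3 + 7*(-1))/11 = 5/11 = 0.4545

P = (-7.3636, 0.4545)


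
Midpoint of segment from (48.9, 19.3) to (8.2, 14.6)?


Mx = (48.9 + 8.2)/2 = 57.1/2 = 28.5500
My = (19.3 + 14.6)/2 = 33.9/2 = 16.9500

(28.5500, 16.9500)


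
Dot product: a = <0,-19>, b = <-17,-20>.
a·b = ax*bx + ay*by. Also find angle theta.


a·b = 0*(-17) - 19*(-20) = 0 + 380 = 380
|a| = sqrt(0+361) = 19.0000
|b| = sqrt(289+400) = 26.2488
cos(theta) = 380/(sqrt(361)*sqrt(689)) = 380/sqrt(248729) = 0.761939
theta = arccos(380/sqrt(248729)) = 40.3645 degrees

a·b = 380, theta = 40.3645 deg


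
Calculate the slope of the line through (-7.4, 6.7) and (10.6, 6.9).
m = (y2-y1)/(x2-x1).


dy = 6.9 - 6.7 = 0.2
dx = 10.6 + 7.4 = 18.0
m = 0.2/18.0 = 0.0111

m = 0.0111


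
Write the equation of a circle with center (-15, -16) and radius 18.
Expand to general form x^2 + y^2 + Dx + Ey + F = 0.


(x+ 15)^2 + (y+ 16)^2 = 18^2
D = -2h = 30, E = -2k = 32
F = h^2+k^2-r^2 = 225+256-324 = 157

x^2 + y^2 + 30x + 32y + 157 = 0


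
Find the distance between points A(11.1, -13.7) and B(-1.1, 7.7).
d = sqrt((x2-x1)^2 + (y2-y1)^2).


dx = -1.1 - 11.1 = -12.2
dy = 7.7 + 13.7 = 21.4
d = sqrt(148.84 + 457.96) = sqrt(606.8) = 24.6333

24.6333


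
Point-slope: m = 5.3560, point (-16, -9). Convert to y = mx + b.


y + 9 = 5.3560(x + 16)
y = 5.3560x - 9 - 5.3560*(-16)
y = 5.3560x + 76.6960

y = 5.3560x + 76.6960


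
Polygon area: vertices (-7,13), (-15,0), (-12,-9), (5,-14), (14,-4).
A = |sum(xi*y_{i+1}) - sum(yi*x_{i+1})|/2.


sum(xi*y_{i+1}) = -7*0 - 15*(-9) - 12*(-14) + 5*(-4) + 14*13 = 465
sum(yi*x_{i+1}) = 13*(-15) + 0*(-12) - 9*5 - 14*14 - 4*(-7) = -408
Area = |465 + 408|/2 = 873/2 = 436.5000

436.5000 sq units


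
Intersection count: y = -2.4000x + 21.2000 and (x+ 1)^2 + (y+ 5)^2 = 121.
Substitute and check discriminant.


Substitute y = -2.4000x + 21.2000: (x+ 1)^2 + (-2.4000x+21.2000+ 5)^2 = 121
Expand to Ax^2 + Bx + C = 0, where b-k = 26.2
A = 1+m^2 = 6.76
B = 2(m(b-k) - h) = 2(-2.4000*26.2 + 1) = -123.76
C = h^2 + (b-k)^2 - r^2 = 1 + 686.44 - 121 = 566.44
disc = B^2-4AC = 15316.5376 - 15316.5376 = 0
disc = 0

1 intersection point (tangent)


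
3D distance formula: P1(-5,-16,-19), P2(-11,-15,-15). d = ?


dx=-6, dy=1, dz=4
d = sqrt(36+1+16) = sqrt(53) = 7.2801

7.2801


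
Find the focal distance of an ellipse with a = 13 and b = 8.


c^2 = 13^2 - 8^2 = 169 - 64 = 105
c = sqrt(105) = 10.2470

c = 10.2470


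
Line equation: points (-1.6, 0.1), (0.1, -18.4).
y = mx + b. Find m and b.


m = (-18.5)/(1.7) = -10.8824
b = y1 - m*x1 = 0.1 - (-18.5*(-1.6))/(1.7) = 0.1 - 17.4118 = -17.3118

y = -10.8824x - 17.3118


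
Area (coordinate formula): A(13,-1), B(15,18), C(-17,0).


13*(18-0) = 234
15*(0+ 1) = 15
-17*(-1-18) = 323
sum = 572
Area = |572|/2 = 286.0000

286.0000 sq units


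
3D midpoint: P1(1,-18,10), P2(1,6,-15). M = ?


Mx = (1+1)/2 = 1.0000
My = (-18+6)/2 = -6.0000
Mz = (10- 15)/2 = -2.5000

M = (1.0000, -6.0000, -2.5000)


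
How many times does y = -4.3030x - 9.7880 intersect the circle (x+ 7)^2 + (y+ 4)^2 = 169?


Substitute y = -4.3030x - 9.7880: (x+ 7)^2 + (-4.3030x- 9.7880+ 4)^2 = 169
Expand to Ax^2 + Bx + C = 0, where b-k = -5.788
A = 1+m^2 = 19.515809
B = 2(m(b-k) - h) = 2(-4.3030*(-5.788) + 7) = 63.811528
C = h^2 + (b-k)^2 - r^2 = 49 + 33.500944 - 169 = -86.499056
disc = B^2-4AC = 4071.9111 + 6752.3962 = 10824.3073
disc > 0

2 intersection points


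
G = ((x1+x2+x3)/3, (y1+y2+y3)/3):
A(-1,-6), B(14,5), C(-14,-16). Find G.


Gx = (-1+14- 14)/3 = -1/3 = -0.3333
Gy = (-6+5- 16)/3 = -17/3 = -5.6667

G = (-0.3333, -5.6667)


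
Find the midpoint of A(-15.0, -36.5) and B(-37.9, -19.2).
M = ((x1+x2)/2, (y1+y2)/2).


Mx = (-15.0 - 37.9)/2 = -52.9/2 = -26.4500
My = (-36.5 - 19.2)/2 = -55.7/2 = -27.8500

(-26.4500, -27.8500)


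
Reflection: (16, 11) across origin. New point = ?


Reflection rule for origin: (-x, -y)
(16, 11) -> (-16, -11)

(-16, -11)


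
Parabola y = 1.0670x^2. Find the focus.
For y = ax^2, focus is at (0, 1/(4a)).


a = 1.0670
4a = 4.2680
focus = (0, 1/4.2680) = (0, 0.2343)

Focus = (0, 0.2343)


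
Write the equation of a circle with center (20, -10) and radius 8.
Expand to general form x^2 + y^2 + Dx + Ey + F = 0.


(x-20)^2 + (y+ 10)^2 = 8^2
D = -2h = -40, E = -2k = 20
F = h^2+k^2-r^2 = 400+100-64 = 436

x^2 + y^2 - 40x + 20y + 436 = 0


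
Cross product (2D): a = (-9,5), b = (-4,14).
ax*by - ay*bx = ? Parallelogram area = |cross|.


cross = -9*14 - 5*(-4) = -126 + 20 = -106
Parallelogram area = |-106| = 106

cross = -106, parallelogram area = 106


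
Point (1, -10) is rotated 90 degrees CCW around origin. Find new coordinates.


cos(90) = 0, sin(90) = 1
x' = 1*0 + 10*1 = 10
y' = 1*1 - 10*0 = 1

(10, 1)


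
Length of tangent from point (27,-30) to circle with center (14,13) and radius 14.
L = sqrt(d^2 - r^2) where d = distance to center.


d = sqrt((27-14)^2 + (-30-13)^2) = sqrt(169+1849) = 44.9222
L = sqrt(2018.0000 - 196) = sqrt(1822.0000) = 42.6849

42.6849


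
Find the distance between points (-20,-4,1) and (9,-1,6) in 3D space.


dx=29, dy=3, dz=5
d = sqrt(841+9+25) = sqrt(875) = 29.5804

29.5804


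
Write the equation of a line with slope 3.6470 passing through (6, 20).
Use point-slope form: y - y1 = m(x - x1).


y - 20 = 3.6470(x - 6)
y = 3.6470x + 20 - 3.6470*6
y = 3.6470x - 1.8820

y = 3.6470x - 1.8820


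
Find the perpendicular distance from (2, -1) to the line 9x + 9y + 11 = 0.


|9*2 + 9*(-1) + 11| = |20| = 20
sqrt(81 + 81) = sqrt(162) = 12.7279
d = 20/sqrt(162) = 1.5713

1.5713


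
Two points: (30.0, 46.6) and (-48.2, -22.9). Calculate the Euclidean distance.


dx = -48.2 - 30.0 = -78.2
dy = -22.9 - 46.6 = -69.5
d = sqrt(6115.24 + 4830.25) = sqrt(10945.49) = 104.6207

104.6207


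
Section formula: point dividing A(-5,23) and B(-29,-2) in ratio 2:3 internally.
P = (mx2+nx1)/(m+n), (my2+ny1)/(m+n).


Px = (2*(-29) + 3*(-5))/5 = -73/5 = -14.6000
Py = (2*(-2) + 3*23)/5 = 65/5 = 13.0000

P = (-14.6000, 13.0000)


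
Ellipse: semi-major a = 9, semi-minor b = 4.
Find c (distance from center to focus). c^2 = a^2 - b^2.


c^2 = 9^2 - 4^2 = 81 - 16 = 65
c = sqrt(65) = 8.0623

c = 8.0623


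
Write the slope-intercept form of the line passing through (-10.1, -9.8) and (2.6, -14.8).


m = (-5.0)/(12.7) = -0.3937
b = y1 - m*x1 = -9.8 - (-5.0*(-10.1))/(12.7) = -9.8 - 3.9764 = -13.7764

y = -0.3937x - 13.7764


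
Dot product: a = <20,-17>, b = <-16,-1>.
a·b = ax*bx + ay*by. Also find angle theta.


a·b = 20*(-16) - 17*(-1) = -320 + 17 = -303
|a| = sqrt(400+289) = 26.2488
|b| = sqrt(256+1) = 16.0312
cos(theta) = -303/(sqrt(689)*sqrt(257)) = -303/sqrt(177073) = -0.720056
theta = arccos(-303/sqrt(177073)) = 136.0591 degrees

a·b = -303, theta = 136.0591 deg


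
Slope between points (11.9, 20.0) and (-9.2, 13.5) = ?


dy = 13.5 - 20.0 = -6.5
dx = -9.2 - 11.9 = -21.1
m = -6.5/(-21.1) = 0.3081

m = 0.3081


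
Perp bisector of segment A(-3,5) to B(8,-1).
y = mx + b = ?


Midpoint = (2.5, 2)
Slope of AB = dy/dx = -6/11 = -0.5455
Perp slope = -dx/dy = 11/6 = 1.8333
b = My - (perp slope)*Mx = 2 + (11*2.5)/(-6) = 2 - 4.5833 = -2.5833

y = 1.8333x - 2.5833


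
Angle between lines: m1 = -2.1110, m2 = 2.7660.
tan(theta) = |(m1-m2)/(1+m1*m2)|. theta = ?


m1-m2 = -4.877
1+m1*m2 = -4.839026
tan(theta) = |-4.877/(-4.839026)| = 1.007847
theta = arctan(|-4.877/(-4.839026)|) = 45.2239 degrees (acute angle)

45.2239 degrees


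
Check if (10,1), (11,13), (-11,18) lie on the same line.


10*(13-18) + 11*(18-1) - 11*(1-13)
= -50 + 187 + 132 = 269

No, not collinear (determinant = 269)


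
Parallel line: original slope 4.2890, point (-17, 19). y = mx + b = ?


Parallel lines have equal slopes.
m2 = 4.2890
b2 = 19 - 4.2890*(-17) = 91.9130

y = 4.2890x + 91.9130


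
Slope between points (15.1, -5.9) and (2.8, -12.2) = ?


dy = -12.2 + 5.9 = -6.3
dx = 2.8 - 15.1 = -12.3
m = -6.3/(-12.3) = 0.5122

m = 0.5122


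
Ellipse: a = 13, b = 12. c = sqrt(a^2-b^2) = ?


c^2 = 13^2 - 12^2 = 169 - 144 = 25
c = sqrt(25) = 5.0000

c = 5.0000


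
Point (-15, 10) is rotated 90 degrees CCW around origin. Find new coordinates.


cos(90) = 0, sin(90) = 1
x' = -15*0 - 10*1 = -10
y' = -15*1 + 10*0 = -15

(-10, -15)


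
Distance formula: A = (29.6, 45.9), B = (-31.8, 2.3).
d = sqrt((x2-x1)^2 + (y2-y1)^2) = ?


dx = -31.8 - 29.6 = -61.4
dy = 2.3 - 45.9 = -43.6
d = sqrt(3769.96 + 1900.96) = sqrt(5670.92) = 75.3055

75.3055


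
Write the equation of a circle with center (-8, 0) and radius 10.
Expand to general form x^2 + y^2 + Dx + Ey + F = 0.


(x+ 8)^2 + (y-0)^2 = 10^2
D = -2h = 16, E = -2k = 0
F = h^2+k^2-r^2 = 64+0-100 = -36

x^2 + y^2 + 16x - 36 = 0


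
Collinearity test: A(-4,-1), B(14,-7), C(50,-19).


-4*(-7+ 19) + 14*(-19+ 1) + 50*(-1+ 7)
= -48 - 252 + 300 = 0

Yes, collinear (determinant = 0)


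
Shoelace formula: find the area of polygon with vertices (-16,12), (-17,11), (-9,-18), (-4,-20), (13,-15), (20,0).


sum(xi*y_{i+1}) = -16*11 - 17*(-18) - 9*(-20) - 4*(-15) + 13*0 + 20*12 = 610
sum(yi*x_{i+1}) = 12*(-17) + 11*(-9) - 18*(-4) - 20*13 - 15*20 + 0*(-16) = -791
Area = |610 + 791|/2 = 1401/2 = 700.5000

700.5000 sq units


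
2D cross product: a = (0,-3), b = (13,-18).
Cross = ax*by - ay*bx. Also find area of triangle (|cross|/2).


cross = 0*(-18) + 3*13 = 0 + 39 = 39
Triangle area = |39|/2 = 39/2 = 19.5000

cross = 39, triangle area = 19.5000


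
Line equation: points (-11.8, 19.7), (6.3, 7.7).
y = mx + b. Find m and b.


m = (-12.0)/(18.1) = -0.6630
b = y1 - m*x1 = 19.7 - (-12.0*(-11.8))/(18.1) = 19.7 - 7.8232 = 11.8768

y = -0.6630x + 11.8768


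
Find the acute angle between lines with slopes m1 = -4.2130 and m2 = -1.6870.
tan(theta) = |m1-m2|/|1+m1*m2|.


m1-m2 = -2.526
1+m1*m2 = 8.107331
tan(theta) = |-2.526/8.107331| = 0.311570
theta = arctan(|-2.526/8.107331|) = 17.3055 degrees (acute angle)

17.3055 degrees


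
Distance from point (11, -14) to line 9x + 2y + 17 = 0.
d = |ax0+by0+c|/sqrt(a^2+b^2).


|9*11 + 2*(-14) + 17| = |88| = 88
sqrt(81 + 4) = sqrt(85) = 9.2195
d = 88/sqrt(85) = 9.5449

9.5449


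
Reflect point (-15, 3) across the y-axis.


Reflection rule for y-axis: (-x, y)
(-15, 3) -> (15, 3)

(15, 3)


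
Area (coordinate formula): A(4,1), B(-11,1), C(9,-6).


4*(1+ 6) = 28
-11*(-6-1) = 77
9*(1-1) = 0
sum = 105
Area = |105|/2 = 52.5000

52.5000 sq units


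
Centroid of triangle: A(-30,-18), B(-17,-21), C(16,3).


Gx = (-30- 17+16)/3 = -31/3 = -10.3333
Gy = (-18- 21+3)/3 = -36/3 = -12.0000

G = (-10.3333, -12.0000)


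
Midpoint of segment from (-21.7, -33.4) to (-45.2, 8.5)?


Mx = (-21.7 - 45.2)/2 = -66.9/2 = -33.4500
My = (-33.4 + 8.5)/2 = -24.9/2 = -12.4500

(-33.4500, -12.4500)


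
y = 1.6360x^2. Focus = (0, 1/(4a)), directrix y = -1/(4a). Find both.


a = 1.6360
1/(4a) = 0.1528
Focus = (0, 0.1528)
Directrix: y = -0.1528

Focus = (0, 0.1528), Directrix: y = -0.1528


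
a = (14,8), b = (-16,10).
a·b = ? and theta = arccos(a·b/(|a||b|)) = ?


a·b = 14*(-16) + 8*10 = -224 + 80 = -144
|a| = sqrt(196+64) = 16.1245
|b| = sqrt(256+100) = 18.8680
cos(theta) = -144/(sqrt(260)*sqrt(356)) = -144/sqrt(92560) = -0.473316
theta = arccos(-144/sqrt(92560)) = 118.2497 degrees

a·b = -144, theta = 118.2497 deg


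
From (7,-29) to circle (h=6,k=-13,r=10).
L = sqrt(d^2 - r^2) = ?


d = sqrt((7-6)^2 + (-29+ 13)^2) = sqrt(1+256) = 16.0312
L = sqrt(257.0000 - 100) = sqrt(157.0000) = 12.5300

12.5300


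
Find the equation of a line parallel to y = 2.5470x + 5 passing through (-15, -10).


Parallel lines have equal slopes.
m2 = 2.5470
b2 = -10 - 2.5470*(-15) = 28.2050

y = 2.5470x + 28.2050


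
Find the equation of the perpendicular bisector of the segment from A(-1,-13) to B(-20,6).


Midpoint = (-10.5, -3.5)
Slope of AB = dy/dx = 19/(-19) = -1.0000
Perp slope = -dx/dy = 19/19 = 1.0000
b = My - (perp slope)*Mx = -3.5 + (-19*(-10.5))/19 = -3.5 + 10.5000 = 7.0000

y = 1.0000x + 7.0000


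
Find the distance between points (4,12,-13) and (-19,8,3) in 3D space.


dx=-23, dy=-4, dz=16
d = sqrt(529+16+256) = sqrt(801) = 28.3019

28.3019


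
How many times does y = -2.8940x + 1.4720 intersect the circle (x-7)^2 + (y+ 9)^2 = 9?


Substitute y = -2.8940x + 1.4720: (x-7)^2 + (-2.8940x+1.4720+ 9)^2 = 9
Expand to Ax^2 + Bx + C = 0, where b-k = 10.472
A = 1+m^2 = 9.375236
B = 2(m(b-k) - h) = 2(-2.8940*10.472 - 7) = -74.611936
C = h^2 + (b-k)^2 - r^2 = 49 + 109.662784 - 9 = 149.662784
disc = B^2-4AC = 5566.9410 - 5612.4957 = -45.5547
disc < 0

0 intersection points


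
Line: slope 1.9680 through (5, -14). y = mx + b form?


y + 14 = 1.9680(x - 5)
y = 1.9680x - 14 - 1.9680*5
y = 1.9680x - 23.8400

y = 1.9680x - 23.8400


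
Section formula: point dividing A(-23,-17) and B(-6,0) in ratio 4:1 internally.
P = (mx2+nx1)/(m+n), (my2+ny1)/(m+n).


Px = (4*(-6) + 1*(-23))/5 = -47/5 = -9.4000
Py = (4*0 + 1*(-17))/5 = -17/5 = -3.4000

P = (-9.4000, -3.4000)


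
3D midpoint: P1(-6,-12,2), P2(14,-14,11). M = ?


Mx = (-6+14)/2 = 4.0000
My = (-12- 14)/2 = -13.0000
Mz = (2+11)/2 = 6.5000

M = (4.0000, -13.0000, 6.5000)


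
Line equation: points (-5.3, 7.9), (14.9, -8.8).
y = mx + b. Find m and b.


m = (-16.7)/(20.2) = -0.8267
b = y1 - m*x1 = 7.9 - (-16.7*(-5.3))/(20.2) = 7.9 - 4.3817 = 3.5183

y = -0.8267x + 3.5183


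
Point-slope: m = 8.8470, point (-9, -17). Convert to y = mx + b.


y + 17 = 8.8470(x + 9)
y = 8.8470x - 17 - 8.8470*(-9)
y = 8.8470x + 62.6230

y = 8.8470x + 62.6230


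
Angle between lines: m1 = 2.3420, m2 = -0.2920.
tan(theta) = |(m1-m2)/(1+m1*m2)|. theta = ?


m1-m2 = 2.634
1+m1*m2 = 0.316136
tan(theta) = |2.634/0.316136| = 8.331857
theta = arctan(|2.634/0.316136|) = 83.1560 degrees (acute angle)

83.1560 degrees


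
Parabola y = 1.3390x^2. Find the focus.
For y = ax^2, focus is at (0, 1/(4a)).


a = 1.3390
4a = 5.3560
focus = (0, 1/5.3560) = (0, 0.1867)

Focus = (0, 0.1867)


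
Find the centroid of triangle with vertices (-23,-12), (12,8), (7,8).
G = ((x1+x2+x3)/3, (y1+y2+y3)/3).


Gx = (-23+12+7)/3 = -4/3 = -1.3333
Gy = (-12+8+8)/3 = 4/3 = 1.3333

G = (-1.3333, 1.3333)


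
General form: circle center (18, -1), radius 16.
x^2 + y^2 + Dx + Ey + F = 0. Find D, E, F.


(x-18)^2 + (y+ 1)^2 = 16^2
D = -2h = -36, E = -2k = 2
F = h^2+k^2-r^2 = 324+1-256 = 69

D = -36, E = 2, F = 69


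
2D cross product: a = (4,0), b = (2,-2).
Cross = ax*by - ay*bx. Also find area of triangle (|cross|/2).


cross = 4*(-2) - 0*2 = -8 - 0 = -8
Triangle area = |-8|/2 = 8/2 = 4.0000

cross = -8, triangle area = 4.0000


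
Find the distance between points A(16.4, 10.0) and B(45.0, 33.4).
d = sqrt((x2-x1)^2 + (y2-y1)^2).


dx = 45.0 - 16.4 = 28.6
dy = 33.4 - 10.0 = 23.4
d = sqrt(817.96 + 547.56) = sqrt(1365.52) = 36.9529

36.9529


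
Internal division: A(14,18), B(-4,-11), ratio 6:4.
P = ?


Px = (6*(-4) + 4*14)/10 = 32/10 = 3.2000
Py = (6*(-11) + 4*18)/10 = 6/10 = 0.6000

P = (3.2000, 0.6000)


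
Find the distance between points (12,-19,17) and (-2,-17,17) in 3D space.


dx=-14, dy=2, dz=0
d = sqrt(196+4+0) = sqrt(200) = 14.1421

14.1421


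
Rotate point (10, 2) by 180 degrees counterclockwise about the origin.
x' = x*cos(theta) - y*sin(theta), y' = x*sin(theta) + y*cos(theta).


cos(180) = -1, sin(180) = 0
x' = 10*(-1) - 2*0 = -10
y' = 10*0 + 2*(-1) = -2

(-10, -2)


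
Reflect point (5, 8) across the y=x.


Reflection rule for y=x: (y, x)
(5, 8) -> (8, 5)

(8, 5)


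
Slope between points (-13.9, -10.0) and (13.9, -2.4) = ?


dy = -2.4 + 10.0 = 7.6
dx = 13.9 + 13.9 = 27.8
m = 7.6/27.8 = 0.2734

m = 0.2734


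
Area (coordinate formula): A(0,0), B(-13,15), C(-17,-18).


0*(15+ 18) = 0
-13*(-18-0) = 234
-17*(0-15) = 255
sum = 489
Area = |489|/2 = 244.5000

244.5000 sq units


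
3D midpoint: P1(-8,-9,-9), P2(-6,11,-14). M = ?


Mx = (-8- 6)/2 = -7.0000
My = (-9+11)/2 = 1.0000
Mz = (-9- 14)/2 = -11.5000

M = (-7.0000, 1.0000, -11.5000)


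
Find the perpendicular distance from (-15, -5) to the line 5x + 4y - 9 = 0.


|5*(-15) + 4*(-5) - 9| = |-104| = 104
sqrt(25 + 16) = sqrt(41) = 6.4031
d = 104/sqrt(41) = 16.2421

16.2421


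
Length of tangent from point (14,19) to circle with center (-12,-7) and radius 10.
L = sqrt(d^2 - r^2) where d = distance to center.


d = sqrt((14+ 12)^2 + (19+ 7)^2) = sqrt(676+676) = 36.7696
L = sqrt(1352.0000 - 100) = sqrt(1252.0000) = 35.3836

35.3836


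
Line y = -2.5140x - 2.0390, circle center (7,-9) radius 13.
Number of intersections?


Substitute y = -2.5140x - 2.0390: (x-7)^2 + (-2.5140x- 2.0390+ 9)^2 = 169
Expand to Ax^2 + Bx + C = 0, where b-k = 6.961
A = 1+m^2 = 7.320196
B = 2(m(b-k) - h) = 2(-2.5140*6.961 - 7) = -48.999908
C = h^2 + (b-k)^2 - r^2 = 49 + 48.455521 - 169 = -71.544479
disc = B^2-4AC = 2400.9910 + 2094.8784 = 4495.8694
disc > 0

2 intersection points


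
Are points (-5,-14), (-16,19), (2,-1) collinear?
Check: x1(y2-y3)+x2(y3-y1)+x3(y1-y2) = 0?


-5*(19+ 1) - 16*(-1+ 14) + 2*(-14-19)
= -100 - 208 - 66 = -374

No, not collinear (determinant = -374)
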